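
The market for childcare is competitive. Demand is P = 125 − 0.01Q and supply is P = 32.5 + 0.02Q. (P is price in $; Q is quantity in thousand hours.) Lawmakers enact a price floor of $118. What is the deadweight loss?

$85204.17 thousand

Competitive equilibrium: 125 − 0.01Q = 32.5 + 0.02Q → Q* = 3083.3333, P* = 94.1667.
At the floor P = 118, quantity demanded = (125 − 118)/0.01 = 700.
Sellers' marginal cost at Q' = 700: 32.5 + 0.02·700 = 46.5.
ΔQ = 3083.3333 − 700 = 2383.3333; wedge = 118 − 46.5 = 71.5.
The triangle = ½ × 2383.3333 × 71.5 = $85204.17 thousand.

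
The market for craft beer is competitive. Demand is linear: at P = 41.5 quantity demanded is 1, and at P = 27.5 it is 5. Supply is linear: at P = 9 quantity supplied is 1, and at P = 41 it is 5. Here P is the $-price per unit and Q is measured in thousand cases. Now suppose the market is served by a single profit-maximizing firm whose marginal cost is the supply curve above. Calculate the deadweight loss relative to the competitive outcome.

Demand slope = (27.5 − 41.5)/(5 − 1) = −3.5, so P = 45 − 3.5Q.
Supply slope = (41 − 9)/(5 − 1) = 8, so P = 1 + 8Q.
Competitive equilibrium: 45 − 3.5Q = 1 + 8Q → Q* = 3.8261, P* = 31.6087.
Marginal revenue: MR = 45 − 7Q. Set MR = MC: 45 − 7Q = 1 + 8Q → Q_m = 2.9333.
Price P_m = 45 − 3.5·2.9333 = 34.7335; MC(Q_m) = 1 + 8·2.9333 = 24.4664.
Competitive Q* = 3.8261, so ΔQ = 0.8928; wedge = 34.7335 − 24.4664 = 10.2671.
DWL = ½ × 0.8928 × 10.2671 = $4.58 thousand.

$4.58 thousand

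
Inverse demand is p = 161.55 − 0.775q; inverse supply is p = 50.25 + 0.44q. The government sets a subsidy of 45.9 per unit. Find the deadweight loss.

867

Competitive equilibrium: 161.55 − 0.775q = 50.25 + 0.44q → q* = 91.6049, p* = 90.5562.
The subsidy lowers effective supply by 45.9: p = 4.35 + 0.44q.
New quantity: 161.55 − 0.775q = 4.35 + 0.44q → q' = 129.3827.
Overproduction Δq = 129.3827 − 91.6049 = 37.7778; wedge = subsidy = 45.9.
Deadweight loss = ½ × 37.7778 × 45.9 = 867.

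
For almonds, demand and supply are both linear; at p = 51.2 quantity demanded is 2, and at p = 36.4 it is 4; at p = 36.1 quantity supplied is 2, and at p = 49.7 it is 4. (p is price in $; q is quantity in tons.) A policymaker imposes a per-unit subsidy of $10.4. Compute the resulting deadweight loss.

Demand slope = (36.4 − 51.2)/(4 − 2) = −7.4, so p = 66 − 7.4q.
Supply slope = (49.7 − 36.1)/(4 − 2) = 6.8, so p = 22.5 + 6.8q.
Competitive equilibrium: 66 − 7.4q = 22.5 + 6.8q → q* = 3.0634, p* = 43.331.
The subsidy lowers effective supply by 10.4: p = 12.1 + 6.8q.
New quantity: 66 − 7.4q = 12.1 + 6.8q → q' = 3.7958.
Overproduction Δq = 3.7958 − 3.0634 = 0.7324; wedge = subsidy = 10.4.
DWL = ½ × 0.7324 × 10.4 = $3.81.

$3.81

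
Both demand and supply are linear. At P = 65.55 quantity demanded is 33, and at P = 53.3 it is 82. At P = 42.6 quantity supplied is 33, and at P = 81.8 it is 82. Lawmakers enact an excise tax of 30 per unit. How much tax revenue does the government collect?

Demand slope = (53.3 − 65.55)/(82 − 33) = −0.25, so P = 73.8 − 0.25Q.
Supply slope = (81.8 − 42.6)/(82 − 33) = 0.8, so P = 16.2 + 0.8Q.
Competitive equilibrium: 73.8 − 0.25Q = 16.2 + 0.8Q → Q* = 54.8571, P* = 60.0857.
With the tax, the buyer price exceeds the seller price by 30: (73.8 − 0.25Q) − (16.2 + 0.8Q) = 30 → Q' = 26.2857.
Tax revenue = 30 × 26.2857 = 788.57.

788.57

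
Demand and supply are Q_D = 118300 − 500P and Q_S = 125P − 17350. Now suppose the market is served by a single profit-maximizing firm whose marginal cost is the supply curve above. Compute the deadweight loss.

In inverse form: demand P = 236.6 − 0.002Q, supply P = 138.8 + 0.008Q.
Competitive equilibrium: 236.6 − 0.002Q = 138.8 + 0.008Q → Q* = 9780, P* = 217.04.
Marginal revenue: MR = 236.6 − 0.004Q. Set MR = MC: 236.6 − 0.004Q = 138.8 + 0.008Q → Q_m = 8150.
Price P_m = 236.6 − 0.002·8150 = 220.3; MC(Q_m) = 138.8 + 0.008·8150 = 204.
Competitive Q* = 9780, so ΔQ = 1630; wedge = 220.3 − 204 = 16.3.
Deadweight loss = ½ × 1630 × 16.3 = 13284.50.

13284.50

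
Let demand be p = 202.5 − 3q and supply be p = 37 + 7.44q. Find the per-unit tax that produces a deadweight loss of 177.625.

60.9

Competitive equilibrium: 202.5 − 3q = 37 + 7.44q → q* = 15.8525, p* = 154.9425.
A tax t gives Δq = t/10.44 and wedge t, so DWL = t²/20.88.
t²/20.88 = 177.625 → t² = 3708.81 → t = 60.9.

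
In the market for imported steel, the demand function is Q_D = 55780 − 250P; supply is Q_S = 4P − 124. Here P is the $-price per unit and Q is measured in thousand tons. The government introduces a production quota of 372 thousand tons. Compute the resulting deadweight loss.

In inverse form: demand P = 223.12 − 0.004Q, supply P = 31 + 0.25Q.
Competitive equilibrium: 223.12 − 0.004Q = 31 + 0.25Q → Q* = 756.37795, P* = 220.09449.
At Q = 372: demand price = 223.12 − 0.004·372 = 221.632; supply price = 31 + 0.25·372 = 124.
ΔQ = 756.37795 − 372 = 384.37795; wedge = 221.632 − 124 = 97.632.
DWL = ½ × 384.37795 × 97.632 = $18763.79 thousand.

$18763.79 thousand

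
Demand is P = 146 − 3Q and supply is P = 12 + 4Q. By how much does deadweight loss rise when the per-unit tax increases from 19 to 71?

334.29

Competitive equilibrium: 146 − 3Q = 12 + 4Q → Q* = 19.1429, P* = 88.5714.
For a per-unit tax t: ΔQ = t/7, so DWL = ½·t·(t/7) = t²/14.
At t = 19: DWL = 25.786. At t = 71: DWL = 360.071.
Increase = 360.071 − 25.786 = 334.29.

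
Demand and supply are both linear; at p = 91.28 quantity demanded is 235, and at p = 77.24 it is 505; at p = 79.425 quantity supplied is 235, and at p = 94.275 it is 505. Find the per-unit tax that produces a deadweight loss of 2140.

Demand slope = (77.24 − 91.28)/(505 − 235) = −0.052, so p = 103.5 − 0.052q.
Supply slope = (94.275 − 79.425)/(505 − 235) = 0.055, so p = 66.5 + 0.055q.
Competitive equilibrium: 103.5 − 0.052q = 66.5 + 0.055q → q* = 345.7944, p* = 85.5187.
A tax t gives Δq = t/0.107 and wedge t, so DWL = t²/0.214.
t²/0.214 = 2140 → t² = 457.96 → t = 21.4.

21.4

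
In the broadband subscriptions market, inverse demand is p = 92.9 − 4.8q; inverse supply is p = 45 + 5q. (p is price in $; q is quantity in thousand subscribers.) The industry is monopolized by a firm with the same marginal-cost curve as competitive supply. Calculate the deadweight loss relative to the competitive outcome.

Competitive equilibrium: 92.9 − 4.8q = 45 + 5q → q* = 4.8878, p* = 69.4388.
Marginal revenue: MR = 92.9 − 9.6q. Set MR = MC: 92.9 − 9.6q = 45 + 5q → q_m = 3.2808.
Price p_m = 92.9 − 4.8·3.2808 = 77.1522; MC(q_m) = 45 + 5·3.2808 = 61.404.
Competitive q* = 4.8878, so Δq = 1.607; wedge = 77.1522 − 61.404 = 15.7482.
Welfare loss = ½ × 1.607 × 15.7482 = $12.65 thousand.

$12.65 thousand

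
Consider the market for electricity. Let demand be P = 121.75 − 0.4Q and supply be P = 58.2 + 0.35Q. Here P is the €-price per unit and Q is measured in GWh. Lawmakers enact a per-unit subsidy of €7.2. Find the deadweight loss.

Competitive equilibrium: 121.75 − 0.4Q = 58.2 + 0.35Q → Q* = 84.7333, P* = 87.8567.
The subsidy lowers effective supply by 7.2: P = 51 + 0.35Q.
New quantity: 121.75 − 0.4Q = 51 + 0.35Q → Q' = 94.3333.
Overproduction ΔQ = 94.3333 − 84.7333 = 9.6; wedge = subsidy = 7.2.
DWL = ½ × 9.6 × 7.2 = €34.56.

€34.56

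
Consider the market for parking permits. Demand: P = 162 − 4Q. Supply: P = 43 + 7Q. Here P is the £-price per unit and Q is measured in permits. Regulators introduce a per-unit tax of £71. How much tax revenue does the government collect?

Competitive equilibrium: 162 − 4Q = 43 + 7Q → Q* = 10.8182, P* = 118.7273.
With the tax, the buyer price exceeds the seller price by 71: (162 − 4Q) − (43 + 7Q) = 71 → Q' = 4.3636.
Tax revenue = 71 × 4.3636 = £309.82.

£309.82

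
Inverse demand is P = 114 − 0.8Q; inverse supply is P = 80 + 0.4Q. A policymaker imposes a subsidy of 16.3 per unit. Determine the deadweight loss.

110.70

Competitive equilibrium: 114 − 0.8Q = 80 + 0.4Q → Q* = 28.3333, P* = 91.3333.
The subsidy lowers effective supply by 16.3: P = 63.7 + 0.4Q.
New quantity: 114 − 0.8Q = 63.7 + 0.4Q → Q' = 41.9167.
Overproduction ΔQ = 41.9167 − 28.3333 = 13.5834; wedge = subsidy = 16.3.
DWL = ½ × 13.5834 × 16.3 = 110.70.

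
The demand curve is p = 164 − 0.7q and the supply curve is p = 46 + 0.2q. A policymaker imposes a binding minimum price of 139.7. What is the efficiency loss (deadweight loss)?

Competitive equilibrium: 164 − 0.7q = 46 + 0.2q → q* = 131.11111, p* = 72.22222.
At the floor p = 139.7, quantity demanded = (164 − 139.7)/0.7 = 34.71429.
Sellers' marginal cost at q' = 34.71429: 46 + 0.2·34.71429 = 52.94286.
Δq = 131.11111 − 34.71429 = 96.39682; wedge = 139.7 − 52.94286 = 86.75714.
The triangle = ½ × 96.39682 × 86.75714 = 4181.56.

4181.56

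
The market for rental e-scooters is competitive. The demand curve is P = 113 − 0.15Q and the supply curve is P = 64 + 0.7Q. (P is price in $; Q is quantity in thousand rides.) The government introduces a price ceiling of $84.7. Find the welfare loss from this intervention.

Competitive equilibrium: 113 − 0.15Q = 64 + 0.7Q → Q* = 57.6471, P* = 104.3529.
At the ceiling P = 84.7, quantity supplied = (84.7 − 64)/0.7 = 29.5714.
Willingness to pay at Q' = 29.5714: 113 − 0.15·29.5714 = 108.5643.
ΔQ = 57.6471 − 29.5714 = 28.0757; wedge = 108.5643 − 84.7 = 23.8643.
DWL = ½ × 28.0757 × 23.8643 = $335 thousand.

$335 thousand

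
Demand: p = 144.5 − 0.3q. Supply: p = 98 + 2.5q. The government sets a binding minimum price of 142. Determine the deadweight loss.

95.84

Competitive equilibrium: 144.5 − 0.3q = 98 + 2.5q → q* = 16.6071, p* = 139.5179.
At the floor p = 142, quantity demanded = (144.5 − 142)/0.3 = 8.3333.
Sellers' marginal cost at q' = 8.3333: 98 + 2.5·8.3333 = 118.8333.
Δq = 16.6071 − 8.3333 = 8.2738; wedge = 142 − 118.8333 = 23.1667.
Welfare loss = ½ × 8.2738 × 23.1667 = 95.84.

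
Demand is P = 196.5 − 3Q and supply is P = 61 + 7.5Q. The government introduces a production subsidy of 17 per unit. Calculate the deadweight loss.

13.76

Competitive equilibrium: 196.5 − 3Q = 61 + 7.5Q → Q* = 12.9048, P* = 157.7857.
The subsidy lowers effective supply by 17: P = 44 + 7.5Q.
New quantity: 196.5 − 3Q = 44 + 7.5Q → Q' = 14.5238.
Overproduction ΔQ = 14.5238 − 12.9048 = 1.619; wedge = subsidy = 17.
Deadweight loss = ½ × 1.619 × 17 = 13.76.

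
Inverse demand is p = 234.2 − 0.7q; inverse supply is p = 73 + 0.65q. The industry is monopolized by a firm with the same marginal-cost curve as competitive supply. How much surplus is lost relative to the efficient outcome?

Competitive equilibrium: 234.2 − 0.7q = 73 + 0.65q → q* = 119.4074, p* = 150.6148.
Marginal revenue: MR = 234.2 − 1.4q. Set MR = MC: 234.2 − 1.4q = 73 + 0.65q → q_m = 78.6341.
Price p_m = 234.2 − 0.7·78.6341 = 179.1561; MC(q_m) = 73 + 0.65·78.6341 = 124.1122.
Competitive q* = 119.4074, so Δq = 40.7733; wedge = 179.1561 − 124.1122 = 55.0439.
Deadweight loss = ½ × 40.7733 × 55.0439 = 1122.16.

1122.16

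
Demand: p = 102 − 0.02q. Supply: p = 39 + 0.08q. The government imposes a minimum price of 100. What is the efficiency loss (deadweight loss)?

Competitive equilibrium: 102 − 0.02q = 39 + 0.08q → q* = 630, p* = 89.4.
At the floor p = 100, quantity demanded = (102 − 100)/0.02 = 100.
Sellers' marginal cost at q' = 100: 39 + 0.08·100 = 47.
Δq = 630 − 100 = 530; wedge = 100 − 47 = 53.
DWL = ½ × 530 × 53 = 14045.

14045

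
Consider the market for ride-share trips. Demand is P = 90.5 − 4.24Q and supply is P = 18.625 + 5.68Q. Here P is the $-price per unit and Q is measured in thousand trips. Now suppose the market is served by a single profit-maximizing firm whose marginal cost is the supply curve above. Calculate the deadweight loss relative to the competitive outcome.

Competitive equilibrium: 90.5 − 4.24Q = 18.625 + 5.68Q → Q* = 7.2455, P* = 59.7792.
Marginal revenue: MR = 90.5 − 8.48Q. Set MR = MC: 90.5 − 8.48Q = 18.625 + 5.68Q → Q_m = 5.0759.
Price P_m = 90.5 − 4.24·5.0759 = 68.9782; MC(Q_m) = 18.625 + 5.68·5.0759 = 47.4561.
Competitive Q* = 7.2455, so ΔQ = 2.1696; wedge = 68.9782 − 47.4561 = 21.5221.
Welfare loss = ½ × 2.1696 × 21.5221 = $23.35 thousand.

$23.35 thousand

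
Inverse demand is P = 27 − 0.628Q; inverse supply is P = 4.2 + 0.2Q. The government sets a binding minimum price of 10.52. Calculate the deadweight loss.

0.69

Competitive equilibrium: 27 − 0.628Q = 4.2 + 0.2Q → Q* = 27.5362, P* = 9.7072.
At the floor P = 10.52, quantity demanded = (27 − 10.52)/0.628 = 26.242.
Sellers' marginal cost at Q' = 26.242: 4.2 + 0.2·26.242 = 9.4484.
ΔQ = 27.5362 − 26.242 = 1.2942; wedge = 10.52 − 9.4484 = 1.0716.
The triangle = ½ × 1.2942 × 1.0716 = 0.69.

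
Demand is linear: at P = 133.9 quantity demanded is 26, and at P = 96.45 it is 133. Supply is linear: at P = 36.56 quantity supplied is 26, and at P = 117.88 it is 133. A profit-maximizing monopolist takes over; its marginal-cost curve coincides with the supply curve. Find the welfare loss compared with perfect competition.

412.28

Demand slope = (96.45 − 133.9)/(133 − 26) = −0.35, so P = 143 − 0.35Q.
Supply slope = (117.88 − 36.56)/(133 − 26) = 0.76, so P = 16.8 + 0.76Q.
Competitive equilibrium: 143 − 0.35Q = 16.8 + 0.76Q → Q* = 113.6937, P* = 103.2072.
Marginal revenue: MR = 143 − 0.7Q. Set MR = MC: 143 − 0.7Q = 16.8 + 0.76Q → Q_m = 86.4384.
Price P_m = 143 − 0.35·86.4384 = 112.7466; MC(Q_m) = 16.8 + 0.76·86.4384 = 82.4932.
Competitive Q* = 113.6937, so ΔQ = 27.2553; wedge = 112.7466 − 82.4932 = 30.2534.
The triangle = ½ × 27.2553 × 30.2534 = 412.28.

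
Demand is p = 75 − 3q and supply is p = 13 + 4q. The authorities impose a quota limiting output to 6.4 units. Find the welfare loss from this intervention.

Competitive equilibrium: 75 − 3q = 13 + 4q → q* = 8.8571, p* = 48.4286.
At q = 6.4: demand price = 75 − 3·6.4 = 55.8; supply price = 13 + 4·6.4 = 38.6.
Δq = 8.8571 − 6.4 = 2.4571; wedge = 55.8 − 38.6 = 17.2.
Deadweight loss = ½ × 2.4571 × 17.2 = 21.13.

21.13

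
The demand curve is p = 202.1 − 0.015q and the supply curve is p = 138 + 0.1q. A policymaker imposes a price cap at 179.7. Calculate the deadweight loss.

Competitive equilibrium: 202.1 − 0.015q = 138 + 0.1q → q* = 557.3913, p* = 193.7391.
At the ceiling p = 179.7, quantity supplied = (179.7 − 138)/0.1 = 417.
Willingness to pay at q' = 417: 202.1 − 0.015·417 = 195.845.
Δq = 557.3913 − 417 = 140.3913; wedge = 195.845 − 179.7 = 16.145.
Deadweight loss = ½ × 140.3913 × 16.145 = 1133.31.

1133.31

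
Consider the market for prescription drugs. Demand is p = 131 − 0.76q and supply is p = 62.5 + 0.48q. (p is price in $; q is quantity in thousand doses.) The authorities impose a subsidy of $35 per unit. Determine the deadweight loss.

$493.95 thousand

Competitive equilibrium: 131 − 0.76q = 62.5 + 0.48q → q* = 55.2419, p* = 89.0161.
The subsidy lowers effective supply by 35: p = 27.5 + 0.48q.
New quantity: 131 − 0.76q = 27.5 + 0.48q → q' = 83.4677.
Overproduction Δq = 83.4677 − 55.2419 = 28.2258; wedge = subsidy = 35.
The triangle = ½ × 28.2258 × 35 = $493.95 thousand.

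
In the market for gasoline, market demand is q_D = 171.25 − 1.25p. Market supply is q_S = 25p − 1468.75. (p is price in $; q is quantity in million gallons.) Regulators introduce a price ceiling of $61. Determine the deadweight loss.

In inverse form: demand p = 137 − 0.8q, supply p = 58.75 + 0.04q.
Competitive equilibrium: 137 − 0.8q = 58.75 + 0.04q → q* = 93.1548, p* = 62.4762.
At the ceiling p = 61, quantity supplied = (61 − 58.75)/0.04 = 56.25.
Willingness to pay at q' = 56.25: 137 − 0.8·56.25 = 92.
Δq = 93.1548 − 56.25 = 36.9048; wedge = 92 − 61 = 31.
Welfare loss = ½ × 36.9048 × 31 = $572.02 million.

$572.02 million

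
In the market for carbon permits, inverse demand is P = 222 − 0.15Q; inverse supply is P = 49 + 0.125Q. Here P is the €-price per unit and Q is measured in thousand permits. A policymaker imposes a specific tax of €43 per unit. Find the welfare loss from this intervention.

€3361.82 thousand

Competitive equilibrium: 222 − 0.15Q = 49 + 0.125Q → Q* = 629.0909, P* = 127.6364.
With the tax, the buyer price exceeds the seller price by 43: (222 − 0.15Q) − (49 + 0.125Q) = 43 → Q' = 472.7273.
ΔQ = 629.0909 − 472.7273 = 156.3636; the wedge equals the tax, 43.
Deadweight loss = ½ × 156.3636 × 43 = €3361.82 thousand.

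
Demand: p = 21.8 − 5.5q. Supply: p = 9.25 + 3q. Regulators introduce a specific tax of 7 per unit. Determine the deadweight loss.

Competitive equilibrium: 21.8 − 5.5q = 9.25 + 3q → q* = 1.4765, p* = 13.6794.
With the tax, the buyer price exceeds the seller price by 7: (21.8 − 5.5q) − (9.25 + 3q) = 7 → q' = 0.6529.
Δq = 1.4765 − 0.6529 = 0.8236; the wedge equals the tax, 7.
The triangle = ½ × 0.8236 × 7 = 2.88.

2.88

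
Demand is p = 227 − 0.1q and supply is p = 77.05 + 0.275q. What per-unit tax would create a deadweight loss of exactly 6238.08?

68.4

Competitive equilibrium: 227 − 0.1q = 77.05 + 0.275q → q* = 399.8667, p* = 187.0133.
A tax t gives Δq = t/0.375 and wedge t, so DWL = t²/0.75.
t²/0.75 = 6238.08 → t² = 4678.56 → t = 68.4.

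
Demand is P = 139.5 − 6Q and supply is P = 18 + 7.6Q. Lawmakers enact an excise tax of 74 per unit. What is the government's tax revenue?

258.46

Competitive equilibrium: 139.5 − 6Q = 18 + 7.6Q → Q* = 8.93382, P* = 85.89706.
With the tax, the buyer price exceeds the seller price by 74: (139.5 − 6Q) − (18 + 7.6Q) = 74 → Q' = 3.49265.
Tax revenue = 74 × 3.49265 = 258.46.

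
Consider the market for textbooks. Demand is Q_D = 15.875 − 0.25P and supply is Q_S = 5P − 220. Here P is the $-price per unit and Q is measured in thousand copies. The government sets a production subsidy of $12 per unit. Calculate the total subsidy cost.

In inverse form: demand P = 63.5 − 4Q, supply P = 44 + 0.2Q.
Competitive equilibrium: 63.5 − 4Q = 44 + 0.2Q → Q* = 4.6429, P* = 44.9286.
The subsidy lowers effective supply by 12: P = 32 + 0.2Q.
New quantity: 63.5 − 4Q = 32 + 0.2Q → Q' = 7.5.
Total subsidy cost = 12 × 7.5 = $90 thousand.

$90 thousand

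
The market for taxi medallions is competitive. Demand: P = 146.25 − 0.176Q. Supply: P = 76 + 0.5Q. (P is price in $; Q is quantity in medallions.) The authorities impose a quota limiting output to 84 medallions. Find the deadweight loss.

$134.12

Competitive equilibrium: 146.25 − 0.176Q = 76 + 0.5Q → Q* = 103.9201, P* = 127.9601.
At Q = 84: demand price = 146.25 − 0.176·84 = 131.466; supply price = 76 + 0.5·84 = 118.
ΔQ = 103.9201 − 84 = 19.9201; wedge = 131.466 − 118 = 13.466.
Welfare loss = ½ × 19.9201 × 13.466 = $134.12.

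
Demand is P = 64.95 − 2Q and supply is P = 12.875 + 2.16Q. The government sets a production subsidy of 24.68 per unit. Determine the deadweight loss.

Competitive equilibrium: 64.95 − 2Q = 12.875 + 2.16Q → Q* = 12.518, P* = 39.9139.
The subsidy lowers effective supply by 24.68: P = 2.16Q − 11.805.
New quantity: 64.95 − 2Q = 2.16Q − 11.805 → Q' = 18.4507.
Overproduction ΔQ = 18.4507 − 12.518 = 5.9327; wedge = subsidy = 24.68.
Welfare loss = ½ × 5.9327 × 24.68 = 73.21.

73.21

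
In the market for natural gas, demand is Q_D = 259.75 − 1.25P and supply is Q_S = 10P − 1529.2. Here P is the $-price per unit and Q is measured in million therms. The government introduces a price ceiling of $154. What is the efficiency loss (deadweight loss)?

In inverse form: demand P = 207.8 − 0.8Q, supply P = 152.92 + 0.1Q.
Competitive equilibrium: 207.8 − 0.8Q = 152.92 + 0.1Q → Q* = 60.9778, P* = 159.0178.
At the ceiling P = 154, quantity supplied = (154 − 152.92)/0.1 = 10.8.
Willingness to pay at Q' = 10.8: 207.8 − 0.8·10.8 = 199.16.
ΔQ = 60.9778 − 10.8 = 50.1778; wedge = 199.16 − 154 = 45.16.
The triangle = ½ × 50.1778 × 45.16 = $1133.01 million.

$1133.01 million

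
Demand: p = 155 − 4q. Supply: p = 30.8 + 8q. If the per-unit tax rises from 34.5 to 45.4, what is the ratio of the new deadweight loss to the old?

1.732

Competitive equilibrium: 155 − 4q = 30.8 + 8q → q* = 10.35, p* = 113.6.
For a per-unit tax t: Δq = t/12, so DWL = ½·t·(t/12) = t²/24.
At t = 34.5: DWL = 49.594. At t = 45.4: DWL = 85.882.
Ratio = (45.4/34.5)² = 1.732.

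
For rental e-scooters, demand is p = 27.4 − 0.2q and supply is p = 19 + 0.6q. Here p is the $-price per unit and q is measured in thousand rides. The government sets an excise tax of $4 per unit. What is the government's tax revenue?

Competitive equilibrium: 27.4 − 0.2q = 19 + 0.6q → q* = 10.5, p* = 25.3.
With the tax, the buyer price exceeds the seller price by 4: (27.4 − 0.2q) − (19 + 0.6q) = 4 → q' = 5.5.
Tax revenue = 4 × 5.5 = $22 thousand.

$22 thousand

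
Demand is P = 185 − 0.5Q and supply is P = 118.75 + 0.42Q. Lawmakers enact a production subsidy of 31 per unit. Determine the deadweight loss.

522.28

Competitive equilibrium: 185 − 0.5Q = 118.75 + 0.42Q → Q* = 72.0109, P* = 148.9946.
The subsidy lowers effective supply by 31: P = 87.75 + 0.42Q.
New quantity: 185 − 0.5Q = 87.75 + 0.42Q → Q' = 105.7065.
Overproduction ΔQ = 105.7065 − 72.0109 = 33.6956; wedge = subsidy = 31.
DWL = ½ × 33.6956 × 31 = 522.28.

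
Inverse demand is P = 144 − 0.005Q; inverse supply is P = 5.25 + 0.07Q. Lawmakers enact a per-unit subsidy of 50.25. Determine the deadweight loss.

16833.75

Competitive equilibrium: 144 − 0.005Q = 5.25 + 0.07Q → Q* = 1850, P* = 134.75.
The subsidy lowers effective supply by 50.25: P = 0.07Q − 45.
New quantity: 144 − 0.005Q = 0.07Q − 45 → Q' = 2520.
Overproduction ΔQ = 2520 − 1850 = 670; wedge = subsidy = 50.25.
Deadweight loss = ½ × 670 × 50.25 = 16833.75.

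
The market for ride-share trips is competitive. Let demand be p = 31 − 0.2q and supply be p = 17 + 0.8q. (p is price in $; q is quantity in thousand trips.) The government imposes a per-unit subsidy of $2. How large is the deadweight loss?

Competitive equilibrium: 31 − 0.2q = 17 + 0.8q → q* = 14, p* = 28.2.
The subsidy lowers effective supply by 2: p = 15 + 0.8q.
New quantity: 31 − 0.2q = 15 + 0.8q → q' = 16.
Overproduction Δq = 16 − 14 = 2; wedge = subsidy = 2.
Deadweight loss = ½ × 2 × 2 = $2 thousand.

$2 thousand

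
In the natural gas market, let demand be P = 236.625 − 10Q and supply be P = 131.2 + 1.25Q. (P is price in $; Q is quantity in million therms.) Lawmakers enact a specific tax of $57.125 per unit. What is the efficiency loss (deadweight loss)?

$145.03 million

Competitive equilibrium: 236.625 − 10Q = 131.2 + 1.25Q → Q* = 9.3711, P* = 142.9139.
With the tax, the buyer price exceeds the seller price by 57.125: (236.625 − 10Q) − (131.2 + 1.25Q) = 57.125 → Q' = 4.2933.
ΔQ = 9.3711 − 4.2933 = 5.0778; the wedge equals the tax, 57.125.
Welfare loss = ½ × 5.0778 × 57.125 = $145.03 million.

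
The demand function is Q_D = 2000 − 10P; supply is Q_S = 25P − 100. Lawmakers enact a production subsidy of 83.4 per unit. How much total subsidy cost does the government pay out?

166442.57

In inverse form: demand P = 200 − 0.1Q, supply P = 4 + 0.04Q.
Competitive equilibrium: 200 − 0.1Q = 4 + 0.04Q → Q* = 1400, P* = 60.
The subsidy lowers effective supply by 83.4: P = 0.04Q − 79.4.
New quantity: 200 − 0.1Q = 0.04Q − 79.4 → Q' = 1995.7143.
Total subsidy cost = 83.4 × 1995.7143 = 166442.57.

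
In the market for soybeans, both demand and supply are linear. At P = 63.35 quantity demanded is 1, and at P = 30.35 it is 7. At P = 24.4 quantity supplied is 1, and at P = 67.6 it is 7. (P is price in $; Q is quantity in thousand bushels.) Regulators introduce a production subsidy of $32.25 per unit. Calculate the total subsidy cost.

$213.05 thousand

Demand slope = (30.35 − 63.35)/(7 − 1) = −5.5, so P = 68.85 − 5.5Q.
Supply slope = (67.6 − 24.4)/(7 − 1) = 7.2, so P = 17.2 + 7.2Q.
Competitive equilibrium: 68.85 − 5.5Q = 17.2 + 7.2Q → Q* = 4.0669, P* = 46.4819.
The subsidy lowers effective supply by 32.25: P = 7.2Q − 15.05.
New quantity: 68.85 − 5.5Q = 7.2Q − 15.05 → Q' = 6.6063.
Total subsidy cost = 32.25 × 6.6063 = $213.05 thousand.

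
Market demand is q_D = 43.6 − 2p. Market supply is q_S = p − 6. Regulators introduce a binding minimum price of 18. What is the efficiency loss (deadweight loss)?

In inverse form: demand p = 21.8 − 0.5q, supply p = 6 + q.
Competitive equilibrium: 21.8 − 0.5q = 6 + q → q* = 10.5333, p* = 16.5333.
At the floor p = 18, quantity demanded = (21.8 − 18)/0.5 = 7.6.
Sellers' marginal cost at q' = 7.6: 6 + 1·7.6 = 13.6.
Δq = 10.5333 − 7.6 = 2.9333; wedge = 18 − 13.6 = 4.4.
Welfare loss = ½ × 2.9333 × 4.4 = 6.45.

6.45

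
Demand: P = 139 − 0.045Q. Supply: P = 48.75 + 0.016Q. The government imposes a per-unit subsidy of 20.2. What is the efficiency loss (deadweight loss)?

Competitive equilibrium: 139 − 0.045Q = 48.75 + 0.016Q → Q* = 1479.5082, P* = 72.4221.
The subsidy lowers effective supply by 20.2: P = 28.55 + 0.016Q.
New quantity: 139 − 0.045Q = 28.55 + 0.016Q → Q' = 1810.6557.
Overproduction ΔQ = 1810.6557 − 1479.5082 = 331.1475; wedge = subsidy = 20.2.
Deadweight loss = ½ × 331.1475 × 20.2 = 3344.59.

3344.59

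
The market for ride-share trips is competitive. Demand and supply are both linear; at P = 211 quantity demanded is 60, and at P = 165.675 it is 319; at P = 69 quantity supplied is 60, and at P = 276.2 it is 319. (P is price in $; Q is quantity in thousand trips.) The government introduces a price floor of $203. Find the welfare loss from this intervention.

$4867.86 thousand

Demand slope = (165.675 − 211)/(319 − 60) = −0.175, so P = 221.5 − 0.175Q.
Supply slope = (276.2 − 69)/(319 − 60) = 0.8, so P = 21 + 0.8Q.
Competitive equilibrium: 221.5 − 0.175Q = 21 + 0.8Q → Q* = 205.641, P* = 185.5128.
At the floor P = 203, quantity demanded = (221.5 − 203)/0.175 = 105.7143.
Sellers' marginal cost at Q' = 105.7143: 21 + 0.8·105.7143 = 105.5714.
ΔQ = 205.641 − 105.7143 = 99.9267; wedge = 203 − 105.5714 = 97.4286.
The triangle = ½ × 99.9267 × 97.4286 = $4867.86 thousand.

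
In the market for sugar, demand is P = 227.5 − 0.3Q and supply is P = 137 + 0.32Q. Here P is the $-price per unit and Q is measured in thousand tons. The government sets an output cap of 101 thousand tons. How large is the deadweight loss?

Competitive equilibrium: 227.5 − 0.3Q = 137 + 0.32Q → Q* = 145.9677, P* = 183.7097.
At Q = 101: demand price = 227.5 − 0.3·101 = 197.2; supply price = 137 + 0.32·101 = 169.32.
ΔQ = 145.9677 − 101 = 44.9677; wedge = 197.2 − 169.32 = 27.88.
DWL = ½ × 44.9677 × 27.88 = $626.85 thousand.

$626.85 thousand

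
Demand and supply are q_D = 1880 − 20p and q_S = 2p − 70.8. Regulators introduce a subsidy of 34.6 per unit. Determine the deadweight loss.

1088.33

In inverse form: demand p = 94 − 0.05q, supply p = 35.4 + 0.5q.
Competitive equilibrium: 94 − 0.05q = 35.4 + 0.5q → q* = 106.5455, p* = 88.6727.
The subsidy lowers effective supply by 34.6: p = 0.8 + 0.5q.
New quantity: 94 − 0.05q = 0.8 + 0.5q → q' = 169.4545.
Overproduction Δq = 169.4545 − 106.5455 = 62.909; wedge = subsidy = 34.6.
Welfare loss = ½ × 62.909 × 34.6 = 1088.33.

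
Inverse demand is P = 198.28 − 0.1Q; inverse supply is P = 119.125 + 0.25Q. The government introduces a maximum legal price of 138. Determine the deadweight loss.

Competitive equilibrium: 198.28 − 0.1Q = 119.125 + 0.25Q → Q* = 226.15714, P* = 175.66429.
At the ceiling P = 138, quantity supplied = (138 − 119.125)/0.25 = 75.5.
Willingness to pay at Q' = 75.5: 198.28 − 0.1·75.5 = 190.73.
ΔQ = 226.15714 − 75.5 = 150.65714; wedge = 190.73 − 138 = 52.73.
The triangle = ½ × 150.65714 × 52.73 = 3972.08.

3972.08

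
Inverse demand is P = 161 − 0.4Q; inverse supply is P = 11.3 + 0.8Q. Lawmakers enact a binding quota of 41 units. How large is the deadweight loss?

4208.44

Competitive equilibrium: 161 − 0.4Q = 11.3 + 0.8Q → Q* = 124.75, P* = 111.1.
At Q = 41: demand price = 161 − 0.4·41 = 144.6; supply price = 11.3 + 0.8·41 = 44.1.
ΔQ = 124.75 − 41 = 83.75; wedge = 144.6 − 44.1 = 100.5.
DWL = ½ × 83.75 × 100.5 = 4208.44.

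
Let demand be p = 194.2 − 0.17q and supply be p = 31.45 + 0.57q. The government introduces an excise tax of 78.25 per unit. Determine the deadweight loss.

4137.20

Competitive equilibrium: 194.2 − 0.17q = 31.45 + 0.57q → q* = 219.9324, p* = 156.8115.
With the tax, the buyer price exceeds the seller price by 78.25: (194.2 − 0.17q) − (31.45 + 0.57q) = 78.25 → q' = 114.1892.
Δq = 219.9324 − 114.1892 = 105.7432; the wedge equals the tax, 78.25.
Deadweight loss = ½ × 105.7432 × 78.25 = 4137.20.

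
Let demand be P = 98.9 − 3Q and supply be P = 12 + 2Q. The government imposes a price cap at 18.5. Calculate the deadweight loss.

499.14

Competitive equilibrium: 98.9 − 3Q = 12 + 2Q → Q* = 17.38, P* = 46.76.
At the ceiling P = 18.5, quantity supplied = (18.5 − 12)/2 = 3.25.
Willingness to pay at Q' = 3.25: 98.9 − 3·3.25 = 89.15.
ΔQ = 17.38 − 3.25 = 14.13; wedge = 89.15 − 18.5 = 70.65.
DWL = ½ × 14.13 × 70.65 = 499.14.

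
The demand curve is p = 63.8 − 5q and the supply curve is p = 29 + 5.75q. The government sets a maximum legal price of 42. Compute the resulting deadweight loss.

Competitive equilibrium: 63.8 − 5q = 29 + 5.75q → q* = 3.2372, p* = 47.614.
At the ceiling p = 42, quantity supplied = (42 − 29)/5.75 = 2.2609.
Willingness to pay at q' = 2.2609: 63.8 − 5·2.2609 = 52.4955.
Δq = 3.2372 − 2.2609 = 0.9763; wedge = 52.4955 − 42 = 10.4955.
The triangle = ½ × 0.9763 × 10.4955 = 5.12.

5.12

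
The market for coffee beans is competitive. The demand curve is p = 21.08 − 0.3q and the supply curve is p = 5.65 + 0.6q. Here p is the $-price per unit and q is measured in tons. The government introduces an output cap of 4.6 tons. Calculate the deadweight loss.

Competitive equilibrium: 21.08 − 0.3q = 5.65 + 0.6q → q* = 17.1444, p* = 15.9367.
At q = 4.6: demand price = 21.08 − 0.3·4.6 = 19.7; supply price = 5.65 + 0.6·4.6 = 8.41.
Δq = 17.1444 − 4.6 = 12.5444; wedge = 19.7 − 8.41 = 11.29.
DWL = ½ × 12.5444 × 11.29 = $70.81.

$70.81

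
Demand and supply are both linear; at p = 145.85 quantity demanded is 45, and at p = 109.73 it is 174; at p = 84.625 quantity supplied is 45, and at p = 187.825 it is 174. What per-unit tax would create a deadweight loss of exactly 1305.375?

Demand slope = (109.73 − 145.85)/(174 − 45) = −0.28, so p = 158.45 − 0.28q.
Supply slope = (187.825 − 84.625)/(174 − 45) = 0.8, so p = 48.625 + 0.8q.
Competitive equilibrium: 158.45 − 0.28q = 48.625 + 0.8q → q* = 101.6898, p* = 129.9769.
A tax t gives Δq = t/1.08 and wedge t, so DWL = t²/2.16.
t²/2.16 = 1305.375 → t² = 2819.61 → t = 53.1.

53.1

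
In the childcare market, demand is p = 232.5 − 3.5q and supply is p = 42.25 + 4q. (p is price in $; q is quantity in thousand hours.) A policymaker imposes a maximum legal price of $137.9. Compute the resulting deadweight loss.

Competitive equilibrium: 232.5 − 3.5q = 42.25 + 4q → q* = 25.3667, p* = 143.7167.
At the ceiling p = 137.9, quantity supplied = (137.9 − 42.25)/4 = 23.9125.
Willingness to pay at q' = 23.9125: 232.5 − 3.5·23.9125 = 148.8063.
Δq = 25.3667 − 23.9125 = 1.4542; wedge = 148.8063 − 137.9 = 10.9063.
Deadweight loss = ½ × 1.4542 × 10.9063 = $7.93 thousand.

$7.93 thousand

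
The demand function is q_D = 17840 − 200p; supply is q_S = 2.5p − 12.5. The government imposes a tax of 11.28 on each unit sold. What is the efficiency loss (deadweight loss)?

157.08

In inverse form: demand p = 89.2 − 0.005q, supply p = 5 + 0.4q.
Competitive equilibrium: 89.2 − 0.005q = 5 + 0.4q → q* = 207.9012, p* = 88.1605.
With the tax, the buyer price exceeds the seller price by 11.28: (89.2 − 0.005q) − (5 + 0.4q) = 11.28 → q' = 180.0494.
Δq = 207.9012 − 180.0494 = 27.8518; the wedge equals the tax, 11.28.
DWL = ½ × 27.8518 × 11.28 = 157.08.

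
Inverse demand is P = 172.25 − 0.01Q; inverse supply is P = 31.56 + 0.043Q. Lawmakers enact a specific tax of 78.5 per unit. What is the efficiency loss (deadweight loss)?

Competitive equilibrium: 172.25 − 0.01Q = 31.56 + 0.043Q → Q* = 2654.5283, P* = 145.7047.
With the tax, the buyer price exceeds the seller price by 78.5: (172.25 − 0.01Q) − (31.56 + 0.043Q) = 78.5 → Q' = 1173.3962.
ΔQ = 2654.5283 − 1173.3962 = 1481.1321; the wedge equals the tax, 78.5.
DWL = ½ × 1481.1321 × 78.5 = 58134.43.

58134.43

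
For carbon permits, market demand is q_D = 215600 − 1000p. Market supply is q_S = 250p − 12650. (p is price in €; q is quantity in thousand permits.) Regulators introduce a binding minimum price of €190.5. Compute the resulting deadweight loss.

€156025 thousand

In inverse form: demand p = 215.6 − 0.001q, supply p = 50.6 + 0.004q.
Competitive equilibrium: 215.6 − 0.001q = 50.6 + 0.004q → q* = 33000, p* = 182.6.
At the floor p = 190.5, quantity demanded = (215.6 − 190.5)/0.001 = 25100.
Sellers' marginal cost at q' = 25100: 50.6 + 0.004·25100 = 151.
Δq = 33000 − 25100 = 7900; wedge = 190.5 − 151 = 39.5.
Deadweight loss = ½ × 7900 × 39.5 = €156025 thousand.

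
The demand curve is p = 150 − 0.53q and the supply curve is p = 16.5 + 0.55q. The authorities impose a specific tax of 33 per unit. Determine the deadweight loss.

504.17

Competitive equilibrium: 150 − 0.53q = 16.5 + 0.55q → q* = 123.6111, p* = 84.4861.
With the tax, the buyer price exceeds the seller price by 33: (150 − 0.53q) − (16.5 + 0.55q) = 33 → q' = 93.0556.
Δq = 123.6111 − 93.0556 = 30.5555; the wedge equals the tax, 33.
Welfare loss = ½ × 30.5555 × 33 = 504.17.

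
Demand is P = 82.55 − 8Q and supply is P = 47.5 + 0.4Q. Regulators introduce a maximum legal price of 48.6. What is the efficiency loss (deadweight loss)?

8.50

Competitive equilibrium: 82.55 − 8Q = 47.5 + 0.4Q → Q* = 4.1726, P* = 49.169.
At the ceiling P = 48.6, quantity supplied = (48.6 − 47.5)/0.4 = 2.75.
Willingness to pay at Q' = 2.75: 82.55 − 8·2.75 = 60.55.
ΔQ = 4.1726 − 2.75 = 1.4226; wedge = 60.55 − 48.6 = 11.95.
The triangle = ½ × 1.4226 × 11.95 = 8.50.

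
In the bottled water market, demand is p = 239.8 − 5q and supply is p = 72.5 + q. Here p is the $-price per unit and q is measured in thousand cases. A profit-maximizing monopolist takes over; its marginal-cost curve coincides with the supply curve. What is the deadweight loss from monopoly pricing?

Competitive equilibrium: 239.8 − 5q = 72.5 + q → q* = 27.8833, p* = 100.3833.
Marginal revenue: MR = 239.8 − 10q. Set MR = MC: 239.8 − 10q = 72.5 + q → q_m = 15.2091.
Price p_m = 239.8 − 5·15.2091 = 163.7545; MC(q_m) = 72.5 + 1·15.2091 = 87.7091.
Competitive q* = 27.8833, so Δq = 12.6742; wedge = 163.7545 − 87.7091 = 76.0454.
The triangle = ½ × 12.6742 × 76.0454 = $481.91 thousand.

$481.91 thousand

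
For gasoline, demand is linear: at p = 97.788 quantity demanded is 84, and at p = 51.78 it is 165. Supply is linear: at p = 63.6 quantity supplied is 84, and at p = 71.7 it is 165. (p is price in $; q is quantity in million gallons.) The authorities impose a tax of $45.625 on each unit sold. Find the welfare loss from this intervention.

$1558.11 million

Demand slope = (51.78 − 97.788)/(165 − 84) = −0.568, so p = 145.5 − 0.568q.
Supply slope = (71.7 − 63.6)/(165 − 84) = 0.1, so p = 55.2 + 0.1q.
Competitive equilibrium: 145.5 − 0.568q = 55.2 + 0.1q → q* = 135.1796, p* = 68.718.
With the tax, the buyer price exceeds the seller price by 45.625: (145.5 − 0.568q) − (55.2 + 0.1q) = 45.625 → q' = 66.8787.
Δq = 135.1796 − 66.8787 = 68.3009; the wedge equals the tax, 45.625.
Welfare loss = ½ × 68.3009 × 45.625 = $1558.11 million.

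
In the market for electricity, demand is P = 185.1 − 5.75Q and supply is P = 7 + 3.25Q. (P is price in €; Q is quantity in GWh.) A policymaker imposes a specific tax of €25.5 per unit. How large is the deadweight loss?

Competitive equilibrium: 185.1 − 5.75Q = 7 + 3.25Q → Q* = 19.7889, P* = 71.3139.
With the tax, the buyer price exceeds the seller price by 25.5: (185.1 − 5.75Q) − (7 + 3.25Q) = 25.5 → Q' = 16.9556.
ΔQ = 19.7889 − 16.9556 = 2.8333; the wedge equals the tax, 25.5.
Deadweight loss = ½ × 2.8333 × 25.5 = €36.125.

€36.125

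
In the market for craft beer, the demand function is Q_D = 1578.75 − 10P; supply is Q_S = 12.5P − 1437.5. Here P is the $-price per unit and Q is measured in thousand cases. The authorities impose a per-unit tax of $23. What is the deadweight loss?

$1469.44 thousand

In inverse form: demand P = 157.875 − 0.1Q, supply P = 115 + 0.08Q.
Competitive equilibrium: 157.875 − 0.1Q = 115 + 0.08Q → Q* = 238.1944, P* = 134.0556.
With the tax, the buyer price exceeds the seller price by 23: (157.875 − 0.1Q) − (115 + 0.08Q) = 23 → Q' = 110.4167.
ΔQ = 238.1944 − 110.4167 = 127.7777; the wedge equals the tax, 23.
The triangle = ½ × 127.7777 × 23 = $1469.44 thousand.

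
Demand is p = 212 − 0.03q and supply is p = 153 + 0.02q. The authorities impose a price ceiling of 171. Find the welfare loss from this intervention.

1960

Competitive equilibrium: 212 − 0.03q = 153 + 0.02q → q* = 1180, p* = 176.6.
At the ceiling p = 171, quantity supplied = (171 − 153)/0.02 = 900.
Willingness to pay at q' = 900: 212 − 0.03·900 = 185.
Δq = 1180 − 900 = 280; wedge = 185 − 171 = 14.
The triangle = ½ × 280 × 14 = 1960.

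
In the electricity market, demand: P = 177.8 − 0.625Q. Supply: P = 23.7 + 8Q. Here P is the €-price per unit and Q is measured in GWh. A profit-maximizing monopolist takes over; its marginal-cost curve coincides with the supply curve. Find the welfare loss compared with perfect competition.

€6.28

Competitive equilibrium: 177.8 − 0.625Q = 23.7 + 8Q → Q* = 17.8667, P* = 166.6333.
Marginal revenue: MR = 177.8 − 1.25Q. Set MR = MC: 177.8 − 1.25Q = 23.7 + 8Q → Q_m = 16.6595.
Price P_m = 177.8 − 0.625·16.6595 = 167.3878; MC(Q_m) = 23.7 + 8·16.6595 = 156.976.
Competitive Q* = 17.8667, so ΔQ = 1.2072; wedge = 167.3878 − 156.976 = 10.4118.
Deadweight loss = ½ × 1.2072 × 10.4118 = €6.28.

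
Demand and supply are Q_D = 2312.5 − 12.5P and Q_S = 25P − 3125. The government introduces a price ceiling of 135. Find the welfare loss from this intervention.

In inverse form: demand P = 185 − 0.08Q, supply P = 125 + 0.04Q.
Competitive equilibrium: 185 − 0.08Q = 125 + 0.04Q → Q* = 500, P* = 145.
At the ceiling P = 135, quantity supplied = (135 − 125)/0.04 = 250.
Willingness to pay at Q' = 250: 185 − 0.08·250 = 165.
ΔQ = 500 − 250 = 250; wedge = 165 − 135 = 30.
Deadweight loss = ½ × 250 × 30 = 3750.

3750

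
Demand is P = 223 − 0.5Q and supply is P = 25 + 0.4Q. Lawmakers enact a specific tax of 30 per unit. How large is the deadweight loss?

Competitive equilibrium: 223 − 0.5Q = 25 + 0.4Q → Q* = 220, P* = 113.
With the tax, the buyer price exceeds the seller price by 30: (223 − 0.5Q) − (25 + 0.4Q) = 30 → Q' = 186.6667.
ΔQ = 220 − 186.6667 = 33.3333; the wedge equals the tax, 30.
Welfare loss = ½ × 33.3333 × 30 = 500.

500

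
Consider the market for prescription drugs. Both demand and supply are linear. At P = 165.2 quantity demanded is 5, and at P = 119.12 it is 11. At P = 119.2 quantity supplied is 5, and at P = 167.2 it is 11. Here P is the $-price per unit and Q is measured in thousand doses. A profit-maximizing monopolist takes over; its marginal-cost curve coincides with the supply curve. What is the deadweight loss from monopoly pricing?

Demand slope = (119.12 − 165.2)/(11 − 5) = −7.68, so P = 203.6 − 7.68Q.
Supply slope = (167.2 − 119.2)/(11 − 5) = 8, so P = 79.2 + 8Q.
Competitive equilibrium: 203.6 − 7.68Q = 79.2 + 8Q → Q* = 7.9337, P* = 142.6694.
Marginal revenue: MR = 203.6 − 15.36Q. Set MR = MC: 203.6 − 15.36Q = 79.2 + 8Q → Q_m = 5.3253.
Price P_m = 203.6 − 7.68·5.3253 = 162.7017; MC(Q_m) = 79.2 + 8·5.3253 = 121.8024.
Competitive Q* = 7.9337, so ΔQ = 2.6084; wedge = 162.7017 − 121.8024 = 40.8993.
Deadweight loss = ½ × 2.6084 × 40.8993 = $53.34 thousand.

$53.34 thousand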